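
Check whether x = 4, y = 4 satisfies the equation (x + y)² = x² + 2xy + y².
Substituting x = 4, y = 4:

LHS = (4 + 4)² = 64
RHS = 4² + 2·4·4 + 4² = 64

LHS = RHS, so the equation holds at this point.

Answer: Holds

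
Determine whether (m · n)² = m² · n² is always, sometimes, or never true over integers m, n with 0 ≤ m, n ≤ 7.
Always true

The identity holds for every pair in the range. For instance at (m, n) = (7, 2): both sides equal 196.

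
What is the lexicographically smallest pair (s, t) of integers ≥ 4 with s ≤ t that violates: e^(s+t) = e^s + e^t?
(s, t) = (4, 4)

Substituting (4, 4) into the claim:
LHS = e^(4+4) = e^8 ≈ 2981
RHS = e^4 + e^4 = 2·e^4 ≈ 109.2

Since LHS ≠ RHS, this pair disproves the claim, and no lexicographically smaller pair (s ≤ t, integers ≥ 4) does.

For instance (4, 11) is also a counterexample (LHS = e^15 ≈ 3269017.4, RHS = e^4 + e^11 ≈ 59928.7), but it's lexicographically larger.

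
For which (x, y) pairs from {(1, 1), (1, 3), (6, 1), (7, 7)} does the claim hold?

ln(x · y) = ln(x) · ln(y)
(1, 1)

Testing each pair:
(1, 1): LHS = 0, RHS = 0 → holds
(1, 3): LHS = ln(3) ≈ 1.099, RHS = 0 → fails
(6, 1): LHS = ln(6) ≈ 1.792, RHS = 0 → fails
(7, 7): LHS = ln(49) ≈ 3.892, RHS = ln(7)² ≈ 3.787 → fails

1 of 4 pairs satisfies the claim.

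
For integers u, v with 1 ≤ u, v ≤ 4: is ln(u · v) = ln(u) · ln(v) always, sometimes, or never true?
Sometimes true

It holds at (u, v) = (1, 1) (both sides equal 0), but fails at (u, v) = (1, 2) (LHS = ln(2) ≈ 0.6931, RHS = 0).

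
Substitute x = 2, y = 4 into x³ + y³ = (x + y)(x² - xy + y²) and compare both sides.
LHS = 2³ + 4³ = 72
RHS = (2 + 4)(2² - 2·4 + 4²) = 72

LHS = RHS: the two sides agree.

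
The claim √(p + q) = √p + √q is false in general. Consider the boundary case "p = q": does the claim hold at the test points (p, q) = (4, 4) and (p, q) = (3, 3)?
No, fails at both test points

At (4, 4): LHS = 2·√(2) ≈ 2.828 ≠ RHS = 4
At (3, 3): LHS = √(6) ≈ 2.449 ≠ RHS = 2·√(3) ≈ 3.464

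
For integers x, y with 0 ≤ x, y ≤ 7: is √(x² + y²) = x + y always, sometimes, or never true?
It holds at (x, y) = (3, 0) (both sides equal 3), but fails at (x, y) = (1, 4) (LHS = √(17) ≈ 4.123, RHS = 5).

Answer: Sometimes true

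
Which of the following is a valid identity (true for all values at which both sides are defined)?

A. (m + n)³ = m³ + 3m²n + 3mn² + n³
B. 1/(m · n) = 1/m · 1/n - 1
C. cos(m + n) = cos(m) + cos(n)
A

A: holds — e.g. at (1, 1), both sides equal 8.
B: fails at (3, 4) — LHS = 1/12, RHS = -11/12.
C: fails at (2, 3) — LHS = cos(5) ≈ 0.2837, RHS = cos(3) + cos(2) ≈ -1.406.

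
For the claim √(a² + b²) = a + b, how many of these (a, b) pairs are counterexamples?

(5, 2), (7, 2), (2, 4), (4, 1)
4

Testing each pair:
(5, 2): LHS = √(29) ≈ 5.385, RHS = 7 → counterexample
(7, 2): LHS = √(53) ≈ 7.28, RHS = 9 → counterexample
(2, 4): LHS = 2·√(5) ≈ 4.472, RHS = 6 → counterexample
(4, 1): LHS = √(17) ≈ 4.123, RHS = 5 → counterexample

That makes 4 counterexamples.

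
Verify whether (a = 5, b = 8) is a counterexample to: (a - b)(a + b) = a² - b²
Substituting a = 5, b = 8:
LHS = (5 - 8)(5 + 8) = -39
RHS = 5² - 8² = -39

The sides agree, so this pair does not disprove the claim.

Answer: No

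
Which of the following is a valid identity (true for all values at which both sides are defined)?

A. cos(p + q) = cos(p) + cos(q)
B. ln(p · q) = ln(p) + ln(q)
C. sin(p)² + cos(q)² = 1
B

A: fails at (5, 8) — LHS = cos(13) ≈ 0.9074, RHS = cos(8) + cos(5) ≈ 0.1382.
B: holds — e.g. at (5, 5), both sides equal ln(25) ≈ 3.219.
C: fails at (6, 7) — LHS = sin(6)² + cos(7)² ≈ 0.6464, RHS = 1.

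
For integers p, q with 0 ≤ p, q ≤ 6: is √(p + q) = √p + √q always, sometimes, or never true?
It holds at (p, q) = (4, 0) (both sides equal 2), but fails at (p, q) = (6, 1) (LHS = √(7) ≈ 2.646, RHS = 1 + √(6) ≈ 3.449).

Answer: Sometimes true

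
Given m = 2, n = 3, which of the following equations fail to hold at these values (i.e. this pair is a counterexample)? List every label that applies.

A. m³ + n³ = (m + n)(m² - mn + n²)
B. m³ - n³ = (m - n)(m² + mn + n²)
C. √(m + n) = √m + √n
C

Evaluating each claim at the given values:
A. LHS = 35, RHS = 35 → holds here (LHS = RHS)
B. LHS = -19, RHS = -19 → holds here (LHS = RHS)
C. LHS = √(5) ≈ 2.236, RHS = √(2) + √(3) ≈ 3.146 → fails here (LHS ≠ RHS)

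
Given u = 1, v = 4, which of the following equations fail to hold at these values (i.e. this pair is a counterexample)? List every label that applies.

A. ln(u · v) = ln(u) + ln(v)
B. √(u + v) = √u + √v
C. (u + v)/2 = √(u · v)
B, C

Evaluating each claim at the given values:
A. LHS = ln(4) ≈ 1.386, RHS = ln(4) ≈ 1.386 → holds here (LHS = RHS)
B. LHS = √(5) ≈ 2.236, RHS = 3 → fails here (LHS ≠ RHS)
C. LHS = 5/2, RHS = 2 → fails here (LHS ≠ RHS)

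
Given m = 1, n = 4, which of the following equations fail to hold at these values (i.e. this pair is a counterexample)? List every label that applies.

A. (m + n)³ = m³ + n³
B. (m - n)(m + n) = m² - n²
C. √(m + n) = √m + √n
A, C

Evaluating each claim at the given values:
A. LHS = 125, RHS = 65 → fails here (LHS ≠ RHS)
B. LHS = -15, RHS = -15 → holds here (LHS = RHS)
C. LHS = √(5) ≈ 2.236, RHS = 3 → fails here (LHS ≠ RHS)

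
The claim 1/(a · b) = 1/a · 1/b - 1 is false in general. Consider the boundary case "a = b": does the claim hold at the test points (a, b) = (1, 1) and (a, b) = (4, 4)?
At (1, 1): LHS = 1 ≠ RHS = 0
At (4, 4): LHS = 1/16 ≠ RHS = -15/16

Answer: No, fails at both test points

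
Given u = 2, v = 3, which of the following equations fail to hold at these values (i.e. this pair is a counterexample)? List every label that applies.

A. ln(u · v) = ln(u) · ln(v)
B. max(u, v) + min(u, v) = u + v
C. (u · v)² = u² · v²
A

Evaluating each claim at the given values:
A. LHS = ln(6) ≈ 1.792, RHS = ln(2)·ln(3) ≈ 0.7615 → fails here (LHS ≠ RHS)
B. LHS = 5, RHS = 5 → holds here (LHS = RHS)
C. LHS = 36, RHS = 36 → holds here (LHS = RHS)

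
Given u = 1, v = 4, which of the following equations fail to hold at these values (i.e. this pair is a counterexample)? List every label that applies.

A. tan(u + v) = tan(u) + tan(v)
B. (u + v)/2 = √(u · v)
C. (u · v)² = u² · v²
A, B

Evaluating each claim at the given values:
A. LHS = tan(5) ≈ -3.381, RHS = tan(4) + tan(1) ≈ 2.715 → fails here (LHS ≠ RHS)
B. LHS = 5/2, RHS = 2 → fails here (LHS ≠ RHS)
C. LHS = 16, RHS = 16 → holds here (LHS = RHS)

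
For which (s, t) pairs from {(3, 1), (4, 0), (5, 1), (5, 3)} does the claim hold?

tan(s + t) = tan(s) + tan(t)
Testing each pair:
(3, 1): LHS = tan(4) ≈ 1.158, RHS = tan(3) + tan(1) ≈ 1.415 → fails
(4, 0): LHS = tan(4) ≈ 1.158, RHS = tan(4) ≈ 1.158 → holds
(5, 1): LHS = tan(6) ≈ -0.291, RHS = tan(5) + tan(1) ≈ -1.823 → fails
(5, 3): LHS = tan(8) ≈ -6.8, RHS = tan(5) + tan(3) ≈ -3.523 → fails

1 of 4 pairs satisfies the claim.

Answer: (4, 0)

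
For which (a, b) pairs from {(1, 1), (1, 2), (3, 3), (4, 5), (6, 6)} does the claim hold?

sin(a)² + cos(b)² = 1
Testing each pair:
(1, 1): LHS = cos(1)² + sin(1)² = 1, RHS = 1 → holds
(1, 2): LHS = cos(2)² + sin(1)² ≈ 0.8813, RHS = 1 → fails
(3, 3): LHS = sin(3)² + cos(3)² = 1, RHS = 1 → holds
(4, 5): LHS = cos(5)² + sin(4)² ≈ 0.6532, RHS = 1 → fails
(6, 6): LHS = sin(6)² + cos(6)² = 1, RHS = 1 → holds

3 of 5 pairs satisfy the claim.

Answer: (1, 1), (3, 3), (6, 6)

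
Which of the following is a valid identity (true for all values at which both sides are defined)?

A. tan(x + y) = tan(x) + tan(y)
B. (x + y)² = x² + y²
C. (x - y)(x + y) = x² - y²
A: fails at (3, 3) — LHS = tan(6) ≈ -0.291, RHS = 2·tan(3) ≈ -0.2851.
B: fails at (5, 5) — LHS = 100, RHS = 50.
C: holds — e.g. at (4, 5), both sides equal -9.

Answer: C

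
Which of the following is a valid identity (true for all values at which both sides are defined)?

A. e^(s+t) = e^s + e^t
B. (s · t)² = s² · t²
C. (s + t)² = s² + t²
A: fails at (1, 5) — LHS = e^6 ≈ 403.4, RHS = e + e^5 ≈ 151.1.
B: holds — e.g. at (2, 3), both sides equal 36.
C: fails at (3, 4) — LHS = 49, RHS = 25.

Answer: B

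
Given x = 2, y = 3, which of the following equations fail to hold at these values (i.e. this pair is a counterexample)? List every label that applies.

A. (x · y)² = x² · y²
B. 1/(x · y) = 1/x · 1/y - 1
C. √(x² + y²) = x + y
Evaluating each claim at the given values:
A. LHS = 36, RHS = 36 → holds here (LHS = RHS)
B. LHS = 1/6, RHS = -5/6 → fails here (LHS ≠ RHS)
C. LHS = √(13) ≈ 3.606, RHS = 5 → fails here (LHS ≠ RHS)

Answer: B, C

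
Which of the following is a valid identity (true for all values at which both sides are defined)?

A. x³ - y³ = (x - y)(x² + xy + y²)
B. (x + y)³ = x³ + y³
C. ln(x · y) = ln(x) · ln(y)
A: holds — e.g. at (1, 5), both sides equal -124.
B: fails at (1, 5) — LHS = 216, RHS = 126.
C: fails at (1, 3) — LHS = ln(3) ≈ 1.099, RHS = 0.

Answer: A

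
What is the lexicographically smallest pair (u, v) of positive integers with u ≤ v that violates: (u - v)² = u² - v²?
Substituting (1, 2) into the claim:
LHS = (1 - 2)² = 1
RHS = 1² - 2² = -3

Since LHS ≠ RHS, this pair disproves the claim, and no lexicographically smaller pair (u ≤ v, positive integers) does.

For instance (3, 6) is also a counterexample (LHS = 9, RHS = -27), but it's lexicographically larger.

Answer: (u, v) = (1, 2)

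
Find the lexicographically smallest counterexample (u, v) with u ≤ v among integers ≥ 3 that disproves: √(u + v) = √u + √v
(u, v) = (3, 3)

Substituting (3, 3) into the claim:
LHS = √(3 + 3) = √(6) ≈ 2.449
RHS = √3 + √3 = 2·√(3) ≈ 3.464

Since LHS ≠ RHS, this pair disproves the claim, and no lexicographically smaller pair (u ≤ v, integers ≥ 3) does.

For instance (4, 5) is also a counterexample (LHS = 3, RHS = 2 + √(5) ≈ 4.236), but it's lexicographically larger.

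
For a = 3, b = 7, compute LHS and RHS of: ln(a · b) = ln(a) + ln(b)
LHS = ln(3 · 7) = ln(21) ≈ 3.045
RHS = ln(3) + ln(7) ≈ 3.045

LHS = RHS: the two sides agree.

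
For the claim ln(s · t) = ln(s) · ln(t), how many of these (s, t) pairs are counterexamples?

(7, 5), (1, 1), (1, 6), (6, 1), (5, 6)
4

Testing each pair:
(7, 5): LHS = ln(35) ≈ 3.555, RHS = ln(5)·ln(7) ≈ 3.132 → counterexample
(1, 1): LHS = 0, RHS = 0 → satisfies claim
(1, 6): LHS = ln(6) ≈ 1.792, RHS = 0 → counterexample
(6, 1): LHS = ln(6) ≈ 1.792, RHS = 0 → counterexample
(5, 6): LHS = ln(30) ≈ 3.401, RHS = ln(5)·ln(6) ≈ 2.884 → counterexample

That makes 4 counterexamples.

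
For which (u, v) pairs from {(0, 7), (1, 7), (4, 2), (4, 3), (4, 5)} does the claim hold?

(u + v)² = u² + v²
Testing each pair:
(0, 7): LHS = 49, RHS = 49 → holds
(1, 7): LHS = 64, RHS = 50 → fails
(4, 2): LHS = 36, RHS = 20 → fails
(4, 3): LHS = 49, RHS = 25 → fails
(4, 5): LHS = 81, RHS = 41 → fails

1 of 5 pairs satisfies the claim.

Answer: (0, 7)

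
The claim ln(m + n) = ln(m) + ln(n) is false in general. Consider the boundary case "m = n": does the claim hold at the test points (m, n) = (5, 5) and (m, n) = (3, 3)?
At (5, 5): LHS = ln(10) ≈ 2.303 ≠ RHS = 2·ln(5) ≈ 3.219
At (3, 3): LHS = ln(6) ≈ 1.792 ≠ RHS = 2·ln(3) ≈ 2.197

Answer: No, fails at both test points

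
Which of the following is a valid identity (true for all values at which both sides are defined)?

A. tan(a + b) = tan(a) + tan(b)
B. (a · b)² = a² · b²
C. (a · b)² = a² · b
B

A: fails at (1, 5) — LHS = tan(6) ≈ -0.291, RHS = tan(5) + tan(1) ≈ -1.823.
B: holds — e.g. at (1, 4), both sides equal 16.
C: fails at (3, 5) — LHS = 225, RHS = 45.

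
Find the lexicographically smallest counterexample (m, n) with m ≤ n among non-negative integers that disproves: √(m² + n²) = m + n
At (0, 1): both sides equal 1, so it holds there.
At (0, 4): both sides equal 4, so it holds there.

Substituting (1, 1) into the claim:
LHS = √(1² + 1²) = √(2) ≈ 1.414
RHS = 1 + 1 = 2

Since LHS ≠ RHS, this pair disproves the claim, and no lexicographically smaller pair (m ≤ n, non-negative integers) does.

For instance (3, 3) is also a counterexample (LHS = 3·√(2) ≈ 4.243, RHS = 6), but it's lexicographically larger.

Answer: (m, n) = (1, 1)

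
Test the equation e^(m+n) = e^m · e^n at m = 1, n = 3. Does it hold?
Substituting m = 1, n = 3:

LHS = e^(1+3) = e^4 ≈ 54.6
RHS = e^1 · e^3 = e^4 ≈ 54.6

LHS = RHS, so the equation holds at this point.

Answer: Holds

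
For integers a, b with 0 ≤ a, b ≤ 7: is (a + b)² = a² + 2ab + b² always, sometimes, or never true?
The identity holds for every pair in the range. For instance at (a, b) = (5, 6): both sides equal 121.

Answer: Always true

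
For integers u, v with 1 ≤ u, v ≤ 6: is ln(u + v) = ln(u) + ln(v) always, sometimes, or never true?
Sometimes true

It holds at (u, v) = (2, 2) (both sides equal ln(4) ≈ 1.386), but fails at (u, v) = (5, 1) (LHS = ln(6) ≈ 1.792, RHS = ln(5) ≈ 1.609).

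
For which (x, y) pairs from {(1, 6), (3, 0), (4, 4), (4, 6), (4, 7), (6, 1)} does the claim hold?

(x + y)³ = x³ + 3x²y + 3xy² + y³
All pairs

Testing each pair:
(1, 6): LHS = 343, RHS = 343 → holds
(3, 0): LHS = 27, RHS = 27 → holds
(4, 4): LHS = 512, RHS = 512 → holds
(4, 6): LHS = 1000, RHS = 1000 → holds
(4, 7): LHS = 1331, RHS = 1331 → holds
(6, 1): LHS = 343, RHS = 343 → holds

Every pair satisfies the claim.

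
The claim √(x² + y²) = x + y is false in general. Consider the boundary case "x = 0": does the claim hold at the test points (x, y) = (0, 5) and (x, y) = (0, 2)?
At (0, 5): LHS = 5, RHS = 5 → equal
At (0, 2): LHS = 2, RHS = 2 → equal

So the claim does hold at both of these boundary points, even though it is not an identity.

Answer: Yes, holds at both test points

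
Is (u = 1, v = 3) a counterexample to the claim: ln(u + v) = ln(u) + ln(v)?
Yes

Substituting u = 1, v = 3:
LHS = ln(1 + 3) = ln(4) ≈ 1.386
RHS = ln(1) + ln(3) = ln(3) ≈ 1.099

Since LHS ≠ RHS, this pair disproves the claim.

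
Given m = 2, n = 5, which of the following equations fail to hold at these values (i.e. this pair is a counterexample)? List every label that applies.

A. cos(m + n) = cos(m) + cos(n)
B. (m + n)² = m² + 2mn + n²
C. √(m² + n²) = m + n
A, C

Evaluating each claim at the given values:
A. LHS = cos(7) ≈ 0.7539, RHS = cos(2) + cos(5) ≈ -0.1325 → fails here (LHS ≠ RHS)
B. LHS = 49, RHS = 49 → holds here (LHS = RHS)
C. LHS = √(29) ≈ 5.385, RHS = 7 → fails here (LHS ≠ RHS)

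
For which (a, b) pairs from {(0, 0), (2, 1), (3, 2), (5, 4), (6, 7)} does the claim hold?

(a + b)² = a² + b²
(0, 0)

Testing each pair:
(0, 0): LHS = 0, RHS = 0 → holds
(2, 1): LHS = 9, RHS = 5 → fails
(3, 2): LHS = 25, RHS = 13 → fails
(5, 4): LHS = 81, RHS = 41 → fails
(6, 7): LHS = 169, RHS = 85 → fails

1 of 5 pairs satisfies the claim.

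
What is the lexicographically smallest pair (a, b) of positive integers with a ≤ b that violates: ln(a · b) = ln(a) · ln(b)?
At (1, 1): both sides equal 0, so it holds there.

Substituting (1, 2) into the claim:
LHS = ln(1 · 2) = ln(2) ≈ 0.6931
RHS = ln(1) · ln(2) = 0

Since LHS ≠ RHS, this pair disproves the claim, and no lexicographically smaller pair (a ≤ b, positive integers) does.

For instance (7, 7) is also a counterexample (LHS = ln(49) ≈ 3.892, RHS = ln(7)² ≈ 3.787), but it's lexicographically larger.

Answer: (a, b) = (1, 2)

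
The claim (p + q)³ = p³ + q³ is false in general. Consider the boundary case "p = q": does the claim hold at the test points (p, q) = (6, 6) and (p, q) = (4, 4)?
No, fails at both test points

At (6, 6): LHS = 1728 ≠ RHS = 432
At (4, 4): LHS = 512 ≠ RHS = 128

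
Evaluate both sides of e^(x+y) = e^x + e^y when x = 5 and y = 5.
LHS = e^(5+5) = e^10 ≈ 22026.5
RHS = e^5 + e^5 = 2·e^5 ≈ 296.8

LHS ≠ RHS (they differ by about 21729.6), so the equation does not hold here.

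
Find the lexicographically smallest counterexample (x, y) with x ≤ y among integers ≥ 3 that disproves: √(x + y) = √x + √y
(x, y) = (3, 3)

Substituting (3, 3) into the claim:
LHS = √(3 + 3) = √(6) ≈ 2.449
RHS = √3 + √3 = 2·√(3) ≈ 3.464

Since LHS ≠ RHS, this pair disproves the claim, and no lexicographically smaller pair (x ≤ y, integers ≥ 3) does.

For instance (8, 10) is also a counterexample (LHS = 3·√(2) ≈ 4.243, RHS = 2·√(2) + √(10) ≈ 5.991), but it's lexicographically larger.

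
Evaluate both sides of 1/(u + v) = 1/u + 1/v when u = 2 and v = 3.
LHS = 1/(2 + 3) = 1/5
RHS = 1/2 + 1/3 = 5/6

LHS ≠ RHS, so the equation does not hold here.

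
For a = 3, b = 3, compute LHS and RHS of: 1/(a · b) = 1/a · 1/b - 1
LHS = 1/(3 · 3) = 1/9
RHS = 1/3 · 1/3 - 1 = -8/9

LHS ≠ RHS, so the equation does not hold here.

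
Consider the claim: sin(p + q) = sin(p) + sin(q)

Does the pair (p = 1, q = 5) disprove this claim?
Substituting p = 1, q = 5:
LHS = sin(1 + 5) = sin(6) ≈ -0.2794
RHS = sin(1) + sin(5) ≈ -0.1175

Since LHS ≠ RHS, this pair disproves the claim.

Answer: Yes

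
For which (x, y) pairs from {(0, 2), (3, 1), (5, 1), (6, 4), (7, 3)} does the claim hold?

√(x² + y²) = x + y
Testing each pair:
(0, 2): LHS = 2, RHS = 2 → holds
(3, 1): LHS = √(10) ≈ 3.162, RHS = 4 → fails
(5, 1): LHS = √(26) ≈ 5.099, RHS = 6 → fails
(6, 4): LHS = 2·√(13) ≈ 7.211, RHS = 10 → fails
(7, 3): LHS = √(58) ≈ 7.616, RHS = 10 → fails

1 of 5 pairs satisfies the claim.

Answer: (0, 2)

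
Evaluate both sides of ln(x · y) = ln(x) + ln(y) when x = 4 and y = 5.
LHS = ln(4 · 5) = ln(20) ≈ 2.996
RHS = ln(4) + ln(5) ≈ 2.996

LHS = RHS: the two sides agree.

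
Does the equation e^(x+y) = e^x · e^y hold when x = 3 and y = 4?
Holds

Substituting x = 3, y = 4:

LHS = e^(3+4) = e^7 ≈ 1097
RHS = e^3 · e^4 = e^7 ≈ 1097

LHS = RHS, so the equation holds at this point.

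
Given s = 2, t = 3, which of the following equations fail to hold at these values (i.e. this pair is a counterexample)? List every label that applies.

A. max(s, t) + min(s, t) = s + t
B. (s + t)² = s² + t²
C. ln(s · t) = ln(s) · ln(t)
B, C

Evaluating each claim at the given values:
A. LHS = 5, RHS = 5 → holds here (LHS = RHS)
B. LHS = 25, RHS = 13 → fails here (LHS ≠ RHS)
C. LHS = ln(6) ≈ 1.792, RHS = ln(2)·ln(3) ≈ 0.7615 → fails here (LHS ≠ RHS)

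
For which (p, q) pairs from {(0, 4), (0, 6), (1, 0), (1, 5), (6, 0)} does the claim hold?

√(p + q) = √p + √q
(0, 4), (0, 6), (1, 0), (6, 0)

Testing each pair:
(0, 4): LHS = 2, RHS = 2 → holds
(0, 6): LHS = √(6) ≈ 2.449, RHS = √(6) ≈ 2.449 → holds
(1, 0): LHS = 1, RHS = 1 → holds
(1, 5): LHS = √(6) ≈ 2.449, RHS = 1 + √(5) ≈ 3.236 → fails
(6, 0): LHS = √(6) ≈ 2.449, RHS = √(6) ≈ 2.449 → holds

4 of 5 pairs satisfy the claim.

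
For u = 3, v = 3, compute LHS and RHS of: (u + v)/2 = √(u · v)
LHS = (3 + 3)/2 = 3
RHS = √(3 · 3) = 3

LHS = RHS: the two sides agree.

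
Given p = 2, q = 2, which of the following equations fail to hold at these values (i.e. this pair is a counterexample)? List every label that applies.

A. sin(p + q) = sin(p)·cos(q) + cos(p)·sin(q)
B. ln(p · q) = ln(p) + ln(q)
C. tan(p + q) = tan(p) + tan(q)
C

Evaluating each claim at the given values:
A. LHS = sin(4) ≈ -0.7568, RHS = 2·sin(2)·cos(2) ≈ -0.7568 → holds here (LHS = RHS)
B. LHS = ln(4) ≈ 1.386, RHS = 2·ln(2) ≈ 1.386 → holds here (LHS = RHS)
C. LHS = tan(4) ≈ 1.158, RHS = 2·tan(2) ≈ -4.37 → fails here (LHS ≠ RHS)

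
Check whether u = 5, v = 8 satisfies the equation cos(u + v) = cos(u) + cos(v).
Fails

Substituting u = 5, v = 8:

LHS = cos(5 + 8) = cos(13) ≈ 0.9074
RHS = cos(5) + cos(8) ≈ 0.1382

LHS ≠ RHS, so the equation does not hold at this point.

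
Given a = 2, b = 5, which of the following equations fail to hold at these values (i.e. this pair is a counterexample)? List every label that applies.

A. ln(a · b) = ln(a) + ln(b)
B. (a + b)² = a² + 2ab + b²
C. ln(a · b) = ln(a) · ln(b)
C

Evaluating each claim at the given values:
A. LHS = ln(10) ≈ 2.303, RHS = ln(2) + ln(5) ≈ 2.303 → holds here (LHS = RHS)
B. LHS = 49, RHS = 49 → holds here (LHS = RHS)
C. LHS = ln(10) ≈ 2.303, RHS = ln(2)·ln(5) ≈ 1.116 → fails here (LHS ≠ RHS)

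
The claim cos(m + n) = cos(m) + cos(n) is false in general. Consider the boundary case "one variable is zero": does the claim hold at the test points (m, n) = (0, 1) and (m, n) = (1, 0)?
At (0, 1): LHS = cos(1) ≈ 0.5403 ≠ RHS = cos(1) + 1 ≈ 1.54
At (1, 0): LHS = cos(1) ≈ 0.5403 ≠ RHS = cos(1) + 1 ≈ 1.54

Answer: No, fails at both test points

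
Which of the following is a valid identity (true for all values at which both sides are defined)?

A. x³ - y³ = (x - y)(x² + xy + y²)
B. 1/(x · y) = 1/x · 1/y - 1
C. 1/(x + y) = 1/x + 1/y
A

A: holds — e.g. at (1, 3), both sides equal -26.
B: fails at (2, 7) — LHS = 1/14, RHS = -13/14.
C: fails at (2, 5) — LHS = 1/7, RHS = 7/10.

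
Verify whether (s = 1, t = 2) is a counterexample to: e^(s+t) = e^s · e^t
Substituting s = 1, t = 2:
LHS = e^(1+2) = e^3 ≈ 20.09
RHS = e^1 · e^2 = e^3 ≈ 20.09

The sides agree, so this pair does not disprove the claim.

Answer: No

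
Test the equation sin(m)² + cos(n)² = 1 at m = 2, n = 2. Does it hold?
Substituting m = 2, n = 2:

LHS = sin(2)² + cos(2)² = 1
RHS = 1

LHS = RHS, so the equation holds at this point.

Answer: Holds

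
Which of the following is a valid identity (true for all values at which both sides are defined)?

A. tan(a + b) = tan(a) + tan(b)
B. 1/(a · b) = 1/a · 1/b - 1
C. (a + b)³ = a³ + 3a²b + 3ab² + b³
C

A: fails at (2, 5) — LHS = tan(7) ≈ 0.8714, RHS = tan(5) + tan(2) ≈ -5.566.
B: fails at (6, 7) — LHS = 1/42, RHS = -41/42.
C: holds — e.g. at (1, 3), both sides equal 64.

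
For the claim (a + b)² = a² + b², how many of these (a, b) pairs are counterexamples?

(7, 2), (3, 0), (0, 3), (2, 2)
Testing each pair:
(7, 2): LHS = 81, RHS = 53 → counterexample
(3, 0): LHS = 9, RHS = 9 → satisfies claim
(0, 3): LHS = 9, RHS = 9 → satisfies claim
(2, 2): LHS = 16, RHS = 8 → counterexample

That makes 2 counterexamples.

Answer: 2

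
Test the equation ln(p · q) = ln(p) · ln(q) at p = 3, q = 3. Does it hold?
Fails

Substituting p = 3, q = 3:

LHS = ln(3 · 3) = ln(9) ≈ 2.197
RHS = ln(3) · ln(3) = ln(3)² ≈ 1.207

LHS ≠ RHS, so the equation does not hold at this point.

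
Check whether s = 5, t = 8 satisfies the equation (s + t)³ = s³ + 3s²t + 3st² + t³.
Holds

Substituting s = 5, t = 8:

LHS = (5 + 8)³ = 2197
RHS = 5³ + 3·5²·8 + 3·5·8² + 8³ = 2197

LHS = RHS, so the equation holds at this point.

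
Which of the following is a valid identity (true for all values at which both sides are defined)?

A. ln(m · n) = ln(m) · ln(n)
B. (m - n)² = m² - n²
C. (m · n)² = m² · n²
A: fails at (1, 5) — LHS = ln(5) ≈ 1.609, RHS = 0.
B: fails at (6, 7) — LHS = 1, RHS = -13.
C: holds — e.g. at (0, 1), both sides equal 0.

Answer: C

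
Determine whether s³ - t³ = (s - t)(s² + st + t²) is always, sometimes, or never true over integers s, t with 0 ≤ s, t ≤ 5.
The identity holds for every pair in the range. For instance at (s, t) = (1, 4): both sides equal -63.

Answer: Always true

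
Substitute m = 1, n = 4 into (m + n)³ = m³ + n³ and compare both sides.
LHS = (1 + 4)³ = 125
RHS = 1³ + 4³ = 65

LHS ≠ RHS, so the equation does not hold here.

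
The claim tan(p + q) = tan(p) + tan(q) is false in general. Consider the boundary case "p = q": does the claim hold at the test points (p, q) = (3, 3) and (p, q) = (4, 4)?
No, fails at both test points

At (3, 3): LHS = tan(6) ≈ -0.291 ≠ RHS = 2·tan(3) ≈ -0.2851
At (4, 4): LHS = tan(8) ≈ -6.8 ≠ RHS = 2·tan(4) ≈ 2.316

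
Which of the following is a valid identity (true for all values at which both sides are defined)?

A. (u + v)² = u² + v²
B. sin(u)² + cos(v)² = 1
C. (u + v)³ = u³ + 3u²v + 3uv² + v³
A: fails at (3, 3) — LHS = 36, RHS = 18.
B: fails at (3, 5) — LHS = sin(3)² + cos(5)² ≈ 0.1004, RHS = 1.
C: holds — e.g. at (5, 5), both sides equal 1000.

Answer: C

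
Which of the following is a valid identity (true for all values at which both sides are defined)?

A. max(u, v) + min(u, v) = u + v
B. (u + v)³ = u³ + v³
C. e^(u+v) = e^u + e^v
A

A: holds — e.g. at (2, 7), both sides equal 9.
B: fails at (2, 3) — LHS = 125, RHS = 35.
C: fails at (0, 1) — LHS = e ≈ 2.718, RHS = 1 + e ≈ 3.718.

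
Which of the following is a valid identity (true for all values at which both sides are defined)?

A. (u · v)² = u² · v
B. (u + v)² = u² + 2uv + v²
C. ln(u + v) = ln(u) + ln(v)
B

A: fails at (1, 2) — LHS = 4, RHS = 2.
B: holds — e.g. at (5, 8), both sides equal 169.
C: fails at (1, 3) — LHS = ln(4) ≈ 1.386, RHS = ln(3) ≈ 1.099.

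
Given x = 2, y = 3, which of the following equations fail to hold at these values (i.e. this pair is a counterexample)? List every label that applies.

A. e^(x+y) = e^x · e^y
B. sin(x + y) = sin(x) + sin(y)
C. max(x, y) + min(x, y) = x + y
B

Evaluating each claim at the given values:
A. LHS = e^5 ≈ 148.4, RHS = e^5 ≈ 148.4 → holds here (LHS = RHS)
B. LHS = sin(5) ≈ -0.9589, RHS = sin(3) + sin(2) ≈ 1.05 → fails here (LHS ≠ RHS)
C. LHS = 5, RHS = 5 → holds here (LHS = RHS)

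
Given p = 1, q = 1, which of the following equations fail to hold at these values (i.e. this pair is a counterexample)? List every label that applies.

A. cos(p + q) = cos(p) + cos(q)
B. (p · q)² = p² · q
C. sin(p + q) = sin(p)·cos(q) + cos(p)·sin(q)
A

Evaluating each claim at the given values:
A. LHS = cos(2) ≈ -0.4161, RHS = 2·cos(1) ≈ 1.081 → fails here (LHS ≠ RHS)
B. LHS = 1, RHS = 1 → holds here (LHS = RHS)
C. LHS = sin(2) ≈ 0.9093, RHS = 2·sin(1)·cos(1) ≈ 0.9093 → holds here (LHS = RHS)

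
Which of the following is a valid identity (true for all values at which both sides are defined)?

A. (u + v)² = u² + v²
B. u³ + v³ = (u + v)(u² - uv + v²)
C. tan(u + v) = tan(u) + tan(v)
A: fails at (3, 3) — LHS = 36, RHS = 18.
B: holds — e.g. at (2, 5), both sides equal 133.
C: fails at (3, 4) — LHS = tan(7) ≈ 0.8714, RHS = tan(3) + tan(4) ≈ 1.015.

Answer: B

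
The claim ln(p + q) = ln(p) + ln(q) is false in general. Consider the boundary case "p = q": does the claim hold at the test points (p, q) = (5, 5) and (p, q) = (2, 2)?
Only at (2, 2)

At (5, 5): LHS = ln(10) ≈ 2.303 ≠ RHS = 2·ln(5) ≈ 3.219
At (2, 2): LHS = ln(4) ≈ 1.386, RHS = 2·ln(2) ≈ 1.386 → equal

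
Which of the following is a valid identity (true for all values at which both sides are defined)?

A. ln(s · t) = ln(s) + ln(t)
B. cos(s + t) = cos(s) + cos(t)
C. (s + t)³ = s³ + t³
A: holds — e.g. at (2, 4), both sides equal ln(8) ≈ 2.079.
B: fails at (5, 8) — LHS = cos(13) ≈ 0.9074, RHS = cos(8) + cos(5) ≈ 0.1382.
C: fails at (1, 4) — LHS = 125, RHS = 65.

Answer: A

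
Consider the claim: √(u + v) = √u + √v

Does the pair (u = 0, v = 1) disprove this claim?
Substituting u = 0, v = 1:
LHS = √(0 + 1) = 1
RHS = √0 + √1 = 1

The sides agree, so this pair does not disprove the claim.

Answer: No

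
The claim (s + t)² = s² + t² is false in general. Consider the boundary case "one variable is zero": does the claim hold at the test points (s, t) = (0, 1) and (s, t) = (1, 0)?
At (0, 1): LHS = 1, RHS = 1 → equal
At (1, 0): LHS = 1, RHS = 1 → equal

So the claim does hold at both of these boundary points, even though it is not an identity.

Answer: Yes, holds at both test points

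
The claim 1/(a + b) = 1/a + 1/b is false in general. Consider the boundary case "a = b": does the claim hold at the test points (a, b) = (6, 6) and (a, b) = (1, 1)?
At (6, 6): LHS = 1/12 ≠ RHS = 1/3
At (1, 1): LHS = 1/2 ≠ RHS = 2

Answer: No, fails at both test points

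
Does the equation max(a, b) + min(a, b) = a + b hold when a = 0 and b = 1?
Holds

Substituting a = 0, b = 1:

LHS = max(0, 1) + min(0, 1) = 1
RHS = 0 + 1 = 1

LHS = RHS, so the equation holds at this point.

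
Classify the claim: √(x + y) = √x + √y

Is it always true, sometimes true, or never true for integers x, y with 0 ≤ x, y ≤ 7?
It holds at (x, y) = (0, 2) (both sides equal √(2) ≈ 1.414), but fails at (x, y) = (3, 7) (LHS = √(10) ≈ 3.162, RHS = √(3) + √(7) ≈ 4.378).

Answer: Sometimes true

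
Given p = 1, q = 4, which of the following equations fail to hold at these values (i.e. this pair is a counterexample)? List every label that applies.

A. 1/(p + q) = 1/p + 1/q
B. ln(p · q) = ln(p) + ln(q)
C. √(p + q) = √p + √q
A, C

Evaluating each claim at the given values:
A. LHS = 1/5, RHS = 5/4 → fails here (LHS ≠ RHS)
B. LHS = ln(4) ≈ 1.386, RHS = ln(4) ≈ 1.386 → holds here (LHS = RHS)
C. LHS = √(5) ≈ 2.236, RHS = 3 → fails here (LHS ≠ RHS)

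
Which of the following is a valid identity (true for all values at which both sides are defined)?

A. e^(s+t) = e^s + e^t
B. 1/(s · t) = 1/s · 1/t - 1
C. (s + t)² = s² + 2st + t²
A: fails at (4, 6) — LHS = e^10 ≈ 22026.5, RHS = e^4 + e^6 ≈ 458.
B: fails at (2, 7) — LHS = 1/14, RHS = -13/14.
C: holds — e.g. at (3, 5), both sides equal 64.

Answer: C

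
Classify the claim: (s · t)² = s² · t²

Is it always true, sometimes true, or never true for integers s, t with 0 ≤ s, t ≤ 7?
Always true

The identity holds for every pair in the range. For instance at (s, t) = (5, 4): both sides equal 400.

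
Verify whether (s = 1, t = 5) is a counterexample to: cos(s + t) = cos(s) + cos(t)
Substituting s = 1, t = 5:
LHS = cos(1 + 5) = cos(6) ≈ 0.9602
RHS = cos(1) + cos(5) ≈ 0.824

Since LHS ≠ RHS, this pair disproves the claim.

Answer: Yes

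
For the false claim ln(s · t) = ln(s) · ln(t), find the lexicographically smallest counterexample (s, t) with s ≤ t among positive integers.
(s, t) = (1, 2)

Substituting (1, 2) into the claim:
LHS = ln(1 · 2) = ln(2) ≈ 0.6931
RHS = ln(1) · ln(2) = 0

Since LHS ≠ RHS, this pair disproves the claim, and no lexicographically smaller pair (s ≤ t, positive integers) does.

For instance (6, 7) is also a counterexample (LHS = ln(42) ≈ 3.738, RHS = ln(6)·ln(7) ≈ 3.487), but it's lexicographically larger.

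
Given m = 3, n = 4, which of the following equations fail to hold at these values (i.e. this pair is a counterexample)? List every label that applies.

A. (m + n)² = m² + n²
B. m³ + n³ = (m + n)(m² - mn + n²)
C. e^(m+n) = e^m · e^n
Evaluating each claim at the given values:
A. LHS = 49, RHS = 25 → fails here (LHS ≠ RHS)
B. LHS = 91, RHS = 91 → holds here (LHS = RHS)
C. LHS = e^7 ≈ 1097, RHS = e^7 ≈ 1097 → holds here (LHS = RHS)

Answer: A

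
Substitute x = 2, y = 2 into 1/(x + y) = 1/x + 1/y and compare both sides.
LHS = 1/(2 + 2) = 1/4
RHS = 1/2 + 1/2 = 1

LHS ≠ RHS, so the equation does not hold here.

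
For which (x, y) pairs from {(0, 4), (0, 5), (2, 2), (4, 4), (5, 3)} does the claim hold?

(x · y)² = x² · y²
Testing each pair:
(0, 4): LHS = 0, RHS = 0 → holds
(0, 5): LHS = 0, RHS = 0 → holds
(2, 2): LHS = 16, RHS = 16 → holds
(4, 4): LHS = 256, RHS = 256 → holds
(5, 3): LHS = 225, RHS = 225 → holds

Every pair satisfies the claim.

Answer: All pairs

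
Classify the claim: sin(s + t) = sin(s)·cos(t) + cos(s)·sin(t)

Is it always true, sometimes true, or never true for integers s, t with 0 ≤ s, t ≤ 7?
The identity holds for every pair in the range. For instance at (s, t) = (2, 6): both sides equal sin(8) ≈ 0.9894.

Answer: Always true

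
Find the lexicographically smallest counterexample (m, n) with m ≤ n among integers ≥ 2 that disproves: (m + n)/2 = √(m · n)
Substituting (2, 3) into the claim:
LHS = (2 + 3)/2 = 5/2
RHS = √(2 · 3) = √(6) ≈ 2.449

Since LHS ≠ RHS, this pair disproves the claim, and no lexicographically smaller pair (m ≤ n, integers ≥ 2) does.

For instance (4, 6) is also a counterexample (LHS = 5, RHS = 2·√(6) ≈ 4.899), but it's lexicographically larger.

Answer: (m, n) = (2, 3)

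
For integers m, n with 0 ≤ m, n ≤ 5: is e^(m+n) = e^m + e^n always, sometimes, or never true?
The claim fails for every pair in the range. For instance at (m, n) = (0, 5): LHS = e^5 ≈ 148.4, RHS = 1 + e^5 ≈ 149.4.

Answer: Never true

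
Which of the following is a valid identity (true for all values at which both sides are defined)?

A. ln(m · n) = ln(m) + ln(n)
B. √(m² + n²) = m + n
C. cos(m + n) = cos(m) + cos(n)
A: holds — e.g. at (3, 7), both sides equal ln(21) ≈ 3.045.
B: fails at (2, 4) — LHS = 2·√(5) ≈ 4.472, RHS = 6.
C: fails at (2, 4) — LHS = cos(6) ≈ 0.9602, RHS = cos(4) + cos(2) ≈ -1.07.

Answer: A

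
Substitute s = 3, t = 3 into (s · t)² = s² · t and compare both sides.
LHS = (3 · 3)² = 81
RHS = 3² · 3 = 27

LHS ≠ RHS, so the equation does not hold here.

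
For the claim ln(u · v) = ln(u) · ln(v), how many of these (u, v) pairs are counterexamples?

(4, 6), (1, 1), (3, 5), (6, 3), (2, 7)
Testing each pair:
(4, 6): LHS = ln(24) ≈ 3.178, RHS = ln(4)·ln(6) ≈ 2.484 → counterexample
(1, 1): LHS = 0, RHS = 0 → satisfies claim
(3, 5): LHS = ln(15) ≈ 2.708, RHS = ln(3)·ln(5) ≈ 1.768 → counterexample
(6, 3): LHS = ln(18) ≈ 2.89, RHS = ln(3)·ln(6) ≈ 1.968 → counterexample
(2, 7): LHS = ln(14) ≈ 2.639, RHS = ln(2)·ln(7) ≈ 1.349 → counterexample

That makes 4 counterexamples.

Answer: 4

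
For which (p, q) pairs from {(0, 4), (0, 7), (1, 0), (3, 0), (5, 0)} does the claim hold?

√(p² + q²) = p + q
All pairs

Testing each pair:
(0, 4): LHS = 4, RHS = 4 → holds
(0, 7): LHS = 7, RHS = 7 → holds
(1, 0): LHS = 1, RHS = 1 → holds
(3, 0): LHS = 3, RHS = 3 → holds
(5, 0): LHS = 5, RHS = 5 → holds

Every pair satisfies the claim.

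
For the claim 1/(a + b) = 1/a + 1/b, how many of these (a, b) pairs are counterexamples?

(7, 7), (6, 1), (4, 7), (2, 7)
4

Testing each pair:
(7, 7): LHS = 1/14, RHS = 2/7 → counterexample
(6, 1): LHS = 1/7, RHS = 7/6 → counterexample
(4, 7): LHS = 1/11, RHS = 11/28 → counterexample
(2, 7): LHS = 1/9, RHS = 9/14 → counterexample

That makes 4 counterexamples.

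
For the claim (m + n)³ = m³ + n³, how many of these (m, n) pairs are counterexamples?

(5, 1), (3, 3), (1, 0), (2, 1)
Testing each pair:
(5, 1): LHS = 216, RHS = 126 → counterexample
(3, 3): LHS = 216, RHS = 54 → counterexample
(1, 0): LHS = 1, RHS = 1 → satisfies claim
(2, 1): LHS = 27, RHS = 9 → counterexample

That makes 3 counterexamples.

Answer: 3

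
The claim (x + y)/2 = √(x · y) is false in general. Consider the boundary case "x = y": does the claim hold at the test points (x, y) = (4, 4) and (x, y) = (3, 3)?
At (4, 4): LHS = 4, RHS = 4 → equal
At (3, 3): LHS = 3, RHS = 3 → equal

So the claim does hold at both of these boundary points, even though it is not an identity.

Answer: Yes, holds at both test points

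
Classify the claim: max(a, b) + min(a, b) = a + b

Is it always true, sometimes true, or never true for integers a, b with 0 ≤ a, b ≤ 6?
The identity holds for every pair in the range. For instance at (a, b) = (6, 1): both sides equal 7.

Answer: Always true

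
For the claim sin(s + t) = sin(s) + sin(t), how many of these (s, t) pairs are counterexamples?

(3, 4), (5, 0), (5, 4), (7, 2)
3

Testing each pair:
(3, 4): LHS = sin(7) ≈ 0.657, RHS = sin(4) + sin(3) ≈ -0.6157 → counterexample
(5, 0): LHS = sin(5) ≈ -0.9589, RHS = sin(5) ≈ -0.9589 → satisfies claim
(5, 4): LHS = sin(9) ≈ 0.4121, RHS = sin(5) + sin(4) ≈ -1.716 → counterexample
(7, 2): LHS = sin(9) ≈ 0.4121, RHS = sin(7) + sin(2) ≈ 1.566 → counterexample

That makes 3 counterexamples.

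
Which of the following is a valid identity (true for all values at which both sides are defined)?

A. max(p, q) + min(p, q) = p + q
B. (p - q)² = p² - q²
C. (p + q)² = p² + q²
A: holds — e.g. at (2, 7), both sides equal 9.
B: fails at (4, 6) — LHS = 4, RHS = -20.
C: fails at (1, 3) — LHS = 16, RHS = 10.

Answer: A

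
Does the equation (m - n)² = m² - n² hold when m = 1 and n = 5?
Fails

Substituting m = 1, n = 5:

LHS = (1 - 5)² = 16
RHS = 1² - 5² = -24

LHS ≠ RHS, so the equation does not hold at this point.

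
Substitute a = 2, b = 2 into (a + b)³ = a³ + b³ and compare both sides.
LHS = (2 + 2)³ = 64
RHS = 2³ + 2³ = 16

LHS ≠ RHS, so the equation does not hold here.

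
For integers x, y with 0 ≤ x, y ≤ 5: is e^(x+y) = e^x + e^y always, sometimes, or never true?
Never true

The claim fails for every pair in the range. For instance at (x, y) = (4, 3): LHS = e^7 ≈ 1097, RHS = e^3 + e^4 ≈ 74.68.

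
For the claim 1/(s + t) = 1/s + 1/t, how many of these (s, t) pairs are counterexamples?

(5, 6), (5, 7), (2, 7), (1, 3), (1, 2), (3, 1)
Testing each pair:
(5, 6): LHS = 1/11, RHS = 11/30 → counterexample
(5, 7): LHS = 1/12, RHS = 12/35 → counterexample
(2, 7): LHS = 1/9, RHS = 9/14 → counterexample
(1, 3): LHS = 1/4, RHS = 4/3 → counterexample
(1, 2): LHS = 1/3, RHS = 3/2 → counterexample
(3, 1): LHS = 1/4, RHS = 4/3 → counterexample

That makes 6 counterexamples.

Answer: 6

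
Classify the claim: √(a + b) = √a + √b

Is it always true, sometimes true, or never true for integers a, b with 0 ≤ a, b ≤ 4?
Sometimes true

It holds at (a, b) = (0, 3) (both sides equal √(3) ≈ 1.732), but fails at (a, b) = (4, 1) (LHS = √(5) ≈ 2.236, RHS = 3).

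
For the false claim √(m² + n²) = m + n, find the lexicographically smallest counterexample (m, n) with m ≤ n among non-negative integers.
(m, n) = (1, 1)

At (0, 5): both sides equal 5, so it holds there.
At (0, 7): both sides equal 7, so it holds there.

Substituting (1, 1) into the claim:
LHS = √(1² + 1²) = √(2) ≈ 1.414
RHS = 1 + 1 = 2

Since LHS ≠ RHS, this pair disproves the claim, and no lexicographically smaller pair (m ≤ n, non-negative integers) does.

For instance (2, 6) is also a counterexample (LHS = 2·√(10) ≈ 6.325, RHS = 8), but it's lexicographically larger.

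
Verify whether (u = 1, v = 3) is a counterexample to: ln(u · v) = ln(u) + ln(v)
No

Substituting u = 1, v = 3:
LHS = ln(1 · 3) = ln(3) ≈ 1.099
RHS = ln(1) + ln(3) = ln(3) ≈ 1.099

The sides agree, so this pair does not disprove the claim.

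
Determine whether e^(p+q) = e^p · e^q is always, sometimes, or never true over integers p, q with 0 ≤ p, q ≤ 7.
Always true

The identity holds for every pair in the range. For instance at (p, q) = (0, 1): both sides equal e ≈ 2.718.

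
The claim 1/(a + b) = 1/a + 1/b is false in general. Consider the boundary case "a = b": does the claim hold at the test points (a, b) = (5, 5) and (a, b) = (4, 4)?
No, fails at both test points

At (5, 5): LHS = 1/10 ≠ RHS = 2/5
At (4, 4): LHS = 1/8 ≠ RHS = 1/2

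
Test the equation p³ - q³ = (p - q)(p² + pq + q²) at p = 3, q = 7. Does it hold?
Holds

Substituting p = 3, q = 7:

LHS = 3³ - 7³ = -316
RHS = (3 - 7)(3² + 3·7 + 7²) = -316

LHS = RHS, so the equation holds at this point.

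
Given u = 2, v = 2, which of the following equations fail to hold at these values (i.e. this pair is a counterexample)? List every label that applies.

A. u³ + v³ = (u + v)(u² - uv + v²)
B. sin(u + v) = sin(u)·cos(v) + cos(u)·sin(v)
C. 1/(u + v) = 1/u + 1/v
C

Evaluating each claim at the given values:
A. LHS = 16, RHS = 16 → holds here (LHS = RHS)
B. LHS = sin(4) ≈ -0.7568, RHS = 2·sin(2)·cos(2) ≈ -0.7568 → holds here (LHS = RHS)
C. LHS = 1/4, RHS = 1 → fails here (LHS ≠ RHS)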